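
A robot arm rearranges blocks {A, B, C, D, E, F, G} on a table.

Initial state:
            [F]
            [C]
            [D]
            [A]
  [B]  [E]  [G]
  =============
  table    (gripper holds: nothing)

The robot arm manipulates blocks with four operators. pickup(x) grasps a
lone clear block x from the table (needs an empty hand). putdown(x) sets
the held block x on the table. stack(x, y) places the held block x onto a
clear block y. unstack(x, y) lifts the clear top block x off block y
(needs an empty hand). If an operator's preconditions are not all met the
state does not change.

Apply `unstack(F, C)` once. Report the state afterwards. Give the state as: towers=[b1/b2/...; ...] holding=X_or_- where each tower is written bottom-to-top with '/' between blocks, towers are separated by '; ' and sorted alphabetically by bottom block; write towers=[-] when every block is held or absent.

before: towers=[B; E; G/A/D/C/F] holding=-
pre[unstack(F, C)]: on(F,C) yes, clear(F) yes, handempty yes
all met → apply unstack(F, C)
after:  towers=[B; E; G/A/D/C] holding=F

towers=[B; E; G/A/D/C] holding=F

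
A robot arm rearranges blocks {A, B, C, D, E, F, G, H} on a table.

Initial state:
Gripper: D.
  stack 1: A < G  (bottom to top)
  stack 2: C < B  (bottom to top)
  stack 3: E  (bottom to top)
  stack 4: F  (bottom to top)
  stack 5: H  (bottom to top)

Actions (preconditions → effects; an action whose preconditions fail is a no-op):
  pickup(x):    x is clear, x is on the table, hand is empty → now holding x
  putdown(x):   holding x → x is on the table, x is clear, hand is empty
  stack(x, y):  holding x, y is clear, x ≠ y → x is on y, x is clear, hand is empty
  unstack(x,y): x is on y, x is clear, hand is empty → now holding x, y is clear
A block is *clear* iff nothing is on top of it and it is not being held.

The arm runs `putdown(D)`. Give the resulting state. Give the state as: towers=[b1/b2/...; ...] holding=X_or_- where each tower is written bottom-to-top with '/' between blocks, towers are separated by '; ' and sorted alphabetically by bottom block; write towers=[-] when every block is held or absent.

before: towers=[A/G; C/B; E; F; H] holding=D
pre[putdown(D)]: holding(D) ✓
all met → apply putdown(D)
after:  towers=[A/G; C/B; D; E; F; H] holding=-

towers=[A/G; C/B; D; E; F; H] holding=-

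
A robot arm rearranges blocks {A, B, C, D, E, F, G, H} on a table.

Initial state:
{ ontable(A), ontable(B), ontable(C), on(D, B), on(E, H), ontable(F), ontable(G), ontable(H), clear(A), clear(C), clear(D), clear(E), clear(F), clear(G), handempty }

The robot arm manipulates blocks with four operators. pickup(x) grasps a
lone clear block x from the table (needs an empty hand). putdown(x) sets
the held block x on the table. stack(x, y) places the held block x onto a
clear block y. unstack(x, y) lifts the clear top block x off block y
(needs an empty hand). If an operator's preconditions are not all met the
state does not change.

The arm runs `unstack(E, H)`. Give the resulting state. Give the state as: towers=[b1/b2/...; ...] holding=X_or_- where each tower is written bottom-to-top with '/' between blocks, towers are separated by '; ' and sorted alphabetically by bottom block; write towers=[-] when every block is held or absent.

towers=[A; B/D; C; F; G; H] holding=E

before: towers=[A; B/D; C; F; G; H/E] holding=-
pre[unstack(E, H)]: on(E,H) ok, clear(E) ok, handempty ok
all met → apply unstack(E, H)
after:  towers=[A; B/D; C; F; G; H] holding=E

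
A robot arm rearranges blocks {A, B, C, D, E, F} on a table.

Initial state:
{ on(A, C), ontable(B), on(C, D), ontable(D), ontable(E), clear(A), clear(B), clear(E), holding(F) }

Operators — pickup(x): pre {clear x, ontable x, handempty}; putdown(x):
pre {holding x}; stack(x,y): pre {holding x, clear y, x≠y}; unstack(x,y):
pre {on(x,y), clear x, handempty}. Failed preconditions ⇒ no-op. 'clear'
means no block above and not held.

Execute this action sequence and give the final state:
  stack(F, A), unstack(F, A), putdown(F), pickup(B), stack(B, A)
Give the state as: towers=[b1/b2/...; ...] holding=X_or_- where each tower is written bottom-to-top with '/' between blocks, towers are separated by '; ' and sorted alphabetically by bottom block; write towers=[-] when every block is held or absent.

step 1 (stack(F, A)): towers=[B; D/C/A/F; E] holding=-
step 2 (unstack(F, A)): towers=[B; D/C/A; E] holding=F
step 3 (putdown(F)): towers=[B; D/C/A; E; F] holding=-
step 4 (pickup(B)): towers=[D/C/A; E; F] holding=B
step 5 (stack(B, A)): towers=[D/C/A/B; E; F] holding=-

towers=[D/C/A/B; E; F] holding=-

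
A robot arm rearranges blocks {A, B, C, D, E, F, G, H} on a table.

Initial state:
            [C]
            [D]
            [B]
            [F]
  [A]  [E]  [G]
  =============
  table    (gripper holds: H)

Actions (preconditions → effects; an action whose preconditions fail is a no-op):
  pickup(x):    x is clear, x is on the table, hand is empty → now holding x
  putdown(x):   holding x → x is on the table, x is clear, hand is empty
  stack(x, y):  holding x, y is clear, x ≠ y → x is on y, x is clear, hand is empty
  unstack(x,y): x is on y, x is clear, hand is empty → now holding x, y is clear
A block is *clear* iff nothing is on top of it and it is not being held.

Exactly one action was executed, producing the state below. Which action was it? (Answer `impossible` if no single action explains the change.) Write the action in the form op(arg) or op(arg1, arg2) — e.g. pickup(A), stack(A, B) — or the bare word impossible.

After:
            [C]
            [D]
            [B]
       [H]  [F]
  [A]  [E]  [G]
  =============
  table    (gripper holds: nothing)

target: towers=[A; E/H; G/F/B/D/C] holding=-
        putdown(H) → towers=[A; E; G/F/B/D/C; H] holding=-
       stack(H, A) → towers=[A/H; E; G/F/B/D/C] holding=-
       stack(H, E) → towers=[A; E/H; G/F/B/D/C] holding=-  ← match
       stack(H, C) → towers=[A; E; G/F/B/D/C/H] holding=-

stack(H, E)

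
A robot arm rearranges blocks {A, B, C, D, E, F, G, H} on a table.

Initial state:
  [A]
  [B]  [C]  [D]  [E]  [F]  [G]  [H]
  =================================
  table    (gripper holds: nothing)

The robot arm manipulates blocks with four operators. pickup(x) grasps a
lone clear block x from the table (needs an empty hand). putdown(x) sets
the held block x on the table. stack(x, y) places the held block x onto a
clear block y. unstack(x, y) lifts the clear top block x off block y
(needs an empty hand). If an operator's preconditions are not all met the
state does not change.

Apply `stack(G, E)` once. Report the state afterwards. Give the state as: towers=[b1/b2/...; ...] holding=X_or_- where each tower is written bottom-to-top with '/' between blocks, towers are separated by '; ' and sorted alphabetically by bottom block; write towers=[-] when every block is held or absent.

before: towers=[B/A; C; D; E; F; G; H] holding=-
pre[stack(G, E)]: holding(G) ✗, clear(E) ✓, G≠E ✓
holding(G) unmet → stack(G, E) is a no-op
after:  towers=[B/A; C; D; E; F; G; H] holding=-

towers=[B/A; C; D; E; F; G; H] holding=-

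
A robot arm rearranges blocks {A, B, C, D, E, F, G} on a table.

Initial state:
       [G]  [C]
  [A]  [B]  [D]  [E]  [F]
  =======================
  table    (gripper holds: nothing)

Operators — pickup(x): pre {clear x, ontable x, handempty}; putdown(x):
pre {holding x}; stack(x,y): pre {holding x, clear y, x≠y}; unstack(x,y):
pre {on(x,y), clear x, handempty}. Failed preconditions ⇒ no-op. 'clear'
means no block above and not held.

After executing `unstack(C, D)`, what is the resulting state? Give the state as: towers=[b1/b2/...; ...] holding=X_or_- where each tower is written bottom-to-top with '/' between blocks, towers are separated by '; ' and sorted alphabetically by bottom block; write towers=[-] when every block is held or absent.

before: towers=[A; B/G; D/C; E; F] holding=-
pre[unstack(C, D)]: on(C,D) yes, clear(C) yes, handempty yes
all met → apply unstack(C, D)
after:  towers=[A; B/G; D; E; F] holding=C

towers=[A; B/G; D; E; F] holding=C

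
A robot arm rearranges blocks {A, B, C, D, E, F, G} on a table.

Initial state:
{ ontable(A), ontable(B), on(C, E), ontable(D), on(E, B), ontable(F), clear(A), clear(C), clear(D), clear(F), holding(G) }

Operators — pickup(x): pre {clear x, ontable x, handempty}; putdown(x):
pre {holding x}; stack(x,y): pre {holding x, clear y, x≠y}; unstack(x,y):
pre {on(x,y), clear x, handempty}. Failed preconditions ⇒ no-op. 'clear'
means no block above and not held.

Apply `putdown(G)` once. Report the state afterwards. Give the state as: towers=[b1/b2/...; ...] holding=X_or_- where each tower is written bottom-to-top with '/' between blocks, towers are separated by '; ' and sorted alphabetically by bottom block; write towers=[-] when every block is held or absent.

towers=[A; B/E/C; D; F; G] holding=-

before: towers=[A; B/E/C; D; F] holding=G
pre[putdown(G)]: holding(G) ✓
all met → apply putdown(G)
after:  towers=[A; B/E/C; D; F; G] holding=-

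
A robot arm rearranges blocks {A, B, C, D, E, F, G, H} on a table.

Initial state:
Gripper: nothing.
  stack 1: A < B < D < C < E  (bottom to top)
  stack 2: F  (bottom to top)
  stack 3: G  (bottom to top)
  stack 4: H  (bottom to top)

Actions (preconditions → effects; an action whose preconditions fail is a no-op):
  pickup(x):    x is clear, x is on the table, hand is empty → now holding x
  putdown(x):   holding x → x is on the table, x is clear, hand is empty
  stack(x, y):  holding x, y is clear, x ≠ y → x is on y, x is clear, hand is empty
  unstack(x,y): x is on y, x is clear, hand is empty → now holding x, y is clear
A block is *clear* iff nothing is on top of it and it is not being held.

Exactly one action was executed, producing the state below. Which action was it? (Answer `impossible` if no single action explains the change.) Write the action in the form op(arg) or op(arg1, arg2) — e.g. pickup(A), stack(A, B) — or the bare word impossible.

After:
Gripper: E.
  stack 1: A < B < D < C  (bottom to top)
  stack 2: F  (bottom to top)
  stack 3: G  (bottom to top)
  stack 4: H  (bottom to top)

unstack(E, C)

target: towers=[A/B/D/C; F; G; H] holding=E
         pickup(G) → towers=[A/B/D/C/E; F; H] holding=G
     unstack(E, C) → towers=[A/B/D/C; F; G; H] holding=E  ← match
         pickup(H) → towers=[A/B/D/C/E; F; G] holding=H
         pickup(F) → towers=[A/B/D/C/E; G; H] holding=F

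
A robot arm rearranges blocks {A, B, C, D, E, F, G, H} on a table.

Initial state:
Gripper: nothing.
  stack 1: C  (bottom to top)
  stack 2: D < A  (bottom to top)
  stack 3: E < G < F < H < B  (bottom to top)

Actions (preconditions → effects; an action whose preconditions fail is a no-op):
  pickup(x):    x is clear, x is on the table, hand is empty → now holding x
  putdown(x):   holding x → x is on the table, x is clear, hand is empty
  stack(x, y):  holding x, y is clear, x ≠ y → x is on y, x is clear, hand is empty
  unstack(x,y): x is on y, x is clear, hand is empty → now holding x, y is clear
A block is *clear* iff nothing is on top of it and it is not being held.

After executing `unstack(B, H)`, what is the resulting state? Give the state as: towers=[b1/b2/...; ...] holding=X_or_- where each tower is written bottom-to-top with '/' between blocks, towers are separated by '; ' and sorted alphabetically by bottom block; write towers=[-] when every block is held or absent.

before: towers=[C; D/A; E/G/F/H/B] holding=-
pre[unstack(B, H)]: on(B,H) yes, clear(B) yes, handempty yes
all met → apply unstack(B, H)
after:  towers=[C; D/A; E/G/F/H] holding=B

towers=[C; D/A; E/G/F/H] holding=B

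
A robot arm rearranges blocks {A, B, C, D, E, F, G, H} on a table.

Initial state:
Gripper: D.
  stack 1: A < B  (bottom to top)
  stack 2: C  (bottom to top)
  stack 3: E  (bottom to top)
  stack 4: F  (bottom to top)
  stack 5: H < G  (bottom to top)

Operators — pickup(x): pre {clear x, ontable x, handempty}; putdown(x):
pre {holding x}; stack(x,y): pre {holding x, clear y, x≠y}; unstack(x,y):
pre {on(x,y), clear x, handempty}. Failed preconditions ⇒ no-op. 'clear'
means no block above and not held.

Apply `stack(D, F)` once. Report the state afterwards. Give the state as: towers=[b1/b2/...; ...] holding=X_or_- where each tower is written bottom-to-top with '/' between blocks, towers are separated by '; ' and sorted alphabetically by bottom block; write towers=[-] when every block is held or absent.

towers=[A/B; C; E; F/D; H/G] holding=-

before: towers=[A/B; C; E; F; H/G] holding=D
pre[stack(D, F)]: holding(D) ok, clear(F) ok, D≠F ok
all met → apply stack(D, F)
after:  towers=[A/B; C; E; F/D; H/G] holding=-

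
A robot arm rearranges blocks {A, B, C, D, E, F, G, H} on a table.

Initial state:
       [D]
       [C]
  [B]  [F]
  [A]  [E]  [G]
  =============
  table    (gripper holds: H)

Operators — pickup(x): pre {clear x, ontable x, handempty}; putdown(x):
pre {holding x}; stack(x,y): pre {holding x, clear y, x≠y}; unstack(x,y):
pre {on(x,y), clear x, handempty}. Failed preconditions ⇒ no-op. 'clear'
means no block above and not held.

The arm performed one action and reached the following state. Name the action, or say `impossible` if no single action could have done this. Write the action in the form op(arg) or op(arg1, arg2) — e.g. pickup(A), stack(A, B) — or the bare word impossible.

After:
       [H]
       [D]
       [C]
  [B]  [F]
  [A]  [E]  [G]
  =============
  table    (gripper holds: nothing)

stack(H, D)

target: towers=[A/B; E/F/C/D/H; G] holding=-
        putdown(H) → towers=[A/B; E/F/C/D; G; H] holding=-
       stack(H, G) → towers=[A/B; E/F/C/D; G/H] holding=-
       stack(H, B) → towers=[A/B/H; E/F/C/D; G] holding=-
       stack(H, D) → towers=[A/B; E/F/C/D/H; G] holding=-  ← match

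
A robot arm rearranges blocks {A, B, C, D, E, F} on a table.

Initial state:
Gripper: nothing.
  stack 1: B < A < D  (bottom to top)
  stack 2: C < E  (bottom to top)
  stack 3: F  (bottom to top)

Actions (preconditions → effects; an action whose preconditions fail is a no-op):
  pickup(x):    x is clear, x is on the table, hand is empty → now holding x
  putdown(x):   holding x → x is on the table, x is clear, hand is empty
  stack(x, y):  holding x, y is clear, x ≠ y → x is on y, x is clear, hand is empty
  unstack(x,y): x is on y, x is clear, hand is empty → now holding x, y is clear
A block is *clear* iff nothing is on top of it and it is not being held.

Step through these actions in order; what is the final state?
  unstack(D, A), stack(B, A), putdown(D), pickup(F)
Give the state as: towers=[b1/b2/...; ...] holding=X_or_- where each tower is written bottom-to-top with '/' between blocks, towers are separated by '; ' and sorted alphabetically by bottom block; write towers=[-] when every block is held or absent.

towers=[B/A; C/E; D] holding=F

step 1 (unstack(D, A)): towers=[B/A; C/E; F] holding=D
step 2 (stack(B, A)) [no-op]: towers=[B/A; C/E; F] holding=D
step 3 (putdown(D)): towers=[B/A; C/E; D; F] holding=-
step 4 (pickup(F)): towers=[B/A; C/E; D] holding=F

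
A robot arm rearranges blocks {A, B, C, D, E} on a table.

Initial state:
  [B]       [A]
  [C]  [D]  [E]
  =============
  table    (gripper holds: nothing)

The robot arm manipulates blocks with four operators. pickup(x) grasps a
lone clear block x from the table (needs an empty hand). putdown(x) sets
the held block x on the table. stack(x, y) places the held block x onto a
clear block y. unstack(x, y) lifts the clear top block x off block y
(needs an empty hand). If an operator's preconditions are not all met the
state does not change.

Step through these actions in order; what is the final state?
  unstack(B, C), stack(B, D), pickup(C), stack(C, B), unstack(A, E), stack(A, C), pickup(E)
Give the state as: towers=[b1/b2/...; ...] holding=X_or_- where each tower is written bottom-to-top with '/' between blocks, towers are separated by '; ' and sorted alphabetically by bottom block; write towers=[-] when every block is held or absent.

towers=[D/B/C/A] holding=E

step 1 (unstack(B, C)): towers=[C; D; E/A] holding=B
step 2 (stack(B, D)): towers=[C; D/B; E/A] holding=-
step 3 (pickup(C)): towers=[D/B; E/A] holding=C
step 4 (stack(C, B)): towers=[D/B/C; E/A] holding=-
step 5 (unstack(A, E)): towers=[D/B/C; E] holding=A
step 6 (stack(A, C)): towers=[D/B/C/A; E] holding=-
step 7 (pickup(E)): towers=[D/B/C/A] holding=E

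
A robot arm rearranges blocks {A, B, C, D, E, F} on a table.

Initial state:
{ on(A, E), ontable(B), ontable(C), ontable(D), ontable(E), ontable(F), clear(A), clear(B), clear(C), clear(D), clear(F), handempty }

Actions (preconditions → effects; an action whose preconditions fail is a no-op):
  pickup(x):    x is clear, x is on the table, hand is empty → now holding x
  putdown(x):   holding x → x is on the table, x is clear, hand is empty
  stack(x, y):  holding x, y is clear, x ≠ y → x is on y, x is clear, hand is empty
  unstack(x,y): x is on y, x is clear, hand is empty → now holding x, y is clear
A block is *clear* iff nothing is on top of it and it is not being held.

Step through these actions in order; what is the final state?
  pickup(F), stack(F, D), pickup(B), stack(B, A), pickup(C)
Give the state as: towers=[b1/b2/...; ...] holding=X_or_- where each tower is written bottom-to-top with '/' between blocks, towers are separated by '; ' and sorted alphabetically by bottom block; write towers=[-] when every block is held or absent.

towers=[D/F; E/A/B] holding=C

step 1 (pickup(F)): towers=[B; C; D; E/A] holding=F
step 2 (stack(F, D)): towers=[B; C; D/F; E/A] holding=-
step 3 (pickup(B)): towers=[C; D/F; E/A] holding=B
step 4 (stack(B, A)): towers=[C; D/F; E/A/B] holding=-
step 5 (pickup(C)): towers=[D/F; E/A/B] holding=C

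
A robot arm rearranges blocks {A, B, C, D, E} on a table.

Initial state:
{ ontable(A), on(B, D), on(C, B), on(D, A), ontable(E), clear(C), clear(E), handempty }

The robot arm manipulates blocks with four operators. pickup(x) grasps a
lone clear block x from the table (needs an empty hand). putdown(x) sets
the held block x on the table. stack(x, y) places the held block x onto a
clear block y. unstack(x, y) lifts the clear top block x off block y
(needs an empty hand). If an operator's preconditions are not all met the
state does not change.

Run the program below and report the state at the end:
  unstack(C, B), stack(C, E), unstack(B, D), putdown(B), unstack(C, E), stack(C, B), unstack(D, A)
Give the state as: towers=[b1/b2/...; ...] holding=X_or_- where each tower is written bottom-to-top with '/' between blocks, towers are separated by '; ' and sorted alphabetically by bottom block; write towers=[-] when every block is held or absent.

towers=[A; B/C; E] holding=D

step 1 (unstack(C, B)): towers=[A/D/B; E] holding=C
step 2 (stack(C, E)): towers=[A/D/B; E/C] holding=-
step 3 (unstack(B, D)): towers=[A/D; E/C] holding=B
step 4 (putdown(B)): towers=[A/D; B; E/C] holding=-
step 5 (unstack(C, E)): towers=[A/D; B; E] holding=C
step 6 (stack(C, B)): towers=[A/D; B/C; E] holding=-
step 7 (unstack(D, A)): towers=[A; B/C; E] holding=D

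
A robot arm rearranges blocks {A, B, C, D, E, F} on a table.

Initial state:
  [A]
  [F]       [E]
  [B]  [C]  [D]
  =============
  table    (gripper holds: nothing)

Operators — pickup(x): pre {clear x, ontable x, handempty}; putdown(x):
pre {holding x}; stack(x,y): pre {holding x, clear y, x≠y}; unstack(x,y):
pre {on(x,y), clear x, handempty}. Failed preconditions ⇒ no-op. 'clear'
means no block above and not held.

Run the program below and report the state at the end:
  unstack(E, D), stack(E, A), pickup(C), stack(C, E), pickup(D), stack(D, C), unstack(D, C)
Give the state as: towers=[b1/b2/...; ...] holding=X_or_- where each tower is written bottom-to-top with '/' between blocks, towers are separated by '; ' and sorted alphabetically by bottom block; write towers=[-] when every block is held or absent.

step 1 (unstack(E, D)): towers=[B/F/A; C; D] holding=E
step 2 (stack(E, A)): towers=[B/F/A/E; C; D] holding=-
step 3 (pickup(C)): towers=[B/F/A/E; D] holding=C
step 4 (stack(C, E)): towers=[B/F/A/E/C; D] holding=-
step 5 (pickup(D)): towers=[B/F/A/E/C] holding=D
step 6 (stack(D, C)): towers=[B/F/A/E/C/D] holding=-
step 7 (unstack(D, C)): towers=[B/F/A/E/C] holding=D

towers=[B/F/A/E/C] holding=D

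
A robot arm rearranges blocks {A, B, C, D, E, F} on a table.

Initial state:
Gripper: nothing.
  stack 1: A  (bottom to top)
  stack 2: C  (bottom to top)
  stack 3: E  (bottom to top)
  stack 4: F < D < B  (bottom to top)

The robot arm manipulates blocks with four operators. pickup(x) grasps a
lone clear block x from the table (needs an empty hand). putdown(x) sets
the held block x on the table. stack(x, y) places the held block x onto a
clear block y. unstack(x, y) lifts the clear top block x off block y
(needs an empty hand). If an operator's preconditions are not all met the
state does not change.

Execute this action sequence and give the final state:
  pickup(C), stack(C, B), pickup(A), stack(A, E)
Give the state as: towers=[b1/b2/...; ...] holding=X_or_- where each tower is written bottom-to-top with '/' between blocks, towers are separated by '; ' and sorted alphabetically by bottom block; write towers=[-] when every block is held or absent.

towers=[E/A; F/D/B/C] holding=-

step 1 (pickup(C)): towers=[A; E; F/D/B] holding=C
step 2 (stack(C, B)): towers=[A; E; F/D/B/C] holding=-
step 3 (pickup(A)): towers=[E; F/D/B/C] holding=A
step 4 (stack(A, E)): towers=[E/A; F/D/B/C] holding=-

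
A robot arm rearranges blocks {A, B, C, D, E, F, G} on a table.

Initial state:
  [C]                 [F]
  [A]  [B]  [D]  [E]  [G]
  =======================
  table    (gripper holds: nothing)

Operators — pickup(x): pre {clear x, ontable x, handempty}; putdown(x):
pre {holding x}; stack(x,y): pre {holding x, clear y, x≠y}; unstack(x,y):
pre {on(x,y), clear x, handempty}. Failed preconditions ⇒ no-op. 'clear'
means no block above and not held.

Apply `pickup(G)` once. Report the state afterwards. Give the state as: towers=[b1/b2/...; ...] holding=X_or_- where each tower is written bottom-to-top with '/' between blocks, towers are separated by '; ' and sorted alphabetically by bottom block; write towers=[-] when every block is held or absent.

towers=[A/C; B; D; E; G/F] holding=-

before: towers=[A/C; B; D; E; G/F] holding=-
pre[pickup(G)]: clear(G) ✗, ontable(G) ✓, handempty ✓
clear(G) unmet → pickup(G) is a no-op
after:  towers=[A/C; B; D; E; G/F] holding=-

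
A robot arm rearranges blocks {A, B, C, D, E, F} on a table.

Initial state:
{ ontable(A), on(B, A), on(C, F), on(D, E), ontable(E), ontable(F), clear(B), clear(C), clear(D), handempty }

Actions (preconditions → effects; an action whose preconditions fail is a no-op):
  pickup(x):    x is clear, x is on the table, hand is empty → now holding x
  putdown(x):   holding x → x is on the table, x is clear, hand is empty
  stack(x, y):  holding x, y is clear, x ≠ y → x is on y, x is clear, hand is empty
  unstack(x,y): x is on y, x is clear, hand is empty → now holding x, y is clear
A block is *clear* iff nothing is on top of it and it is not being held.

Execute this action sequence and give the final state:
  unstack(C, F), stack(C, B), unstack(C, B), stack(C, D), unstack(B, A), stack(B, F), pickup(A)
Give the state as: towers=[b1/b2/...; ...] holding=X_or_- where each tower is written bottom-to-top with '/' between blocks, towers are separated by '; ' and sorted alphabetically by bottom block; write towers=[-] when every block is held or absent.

step 1 (unstack(C, F)): towers=[A/B; E/D; F] holding=C
step 2 (stack(C, B)): towers=[A/B/C; E/D; F] holding=-
step 3 (unstack(C, B)): towers=[A/B; E/D; F] holding=C
step 4 (stack(C, D)): towers=[A/B; E/D/C; F] holding=-
step 5 (unstack(B, A)): towers=[A; E/D/C; F] holding=B
step 6 (stack(B, F)): towers=[A; E/D/C; F/B] holding=-
step 7 (pickup(A)): towers=[E/D/C; F/B] holding=A

towers=[E/D/C; F/B] holding=A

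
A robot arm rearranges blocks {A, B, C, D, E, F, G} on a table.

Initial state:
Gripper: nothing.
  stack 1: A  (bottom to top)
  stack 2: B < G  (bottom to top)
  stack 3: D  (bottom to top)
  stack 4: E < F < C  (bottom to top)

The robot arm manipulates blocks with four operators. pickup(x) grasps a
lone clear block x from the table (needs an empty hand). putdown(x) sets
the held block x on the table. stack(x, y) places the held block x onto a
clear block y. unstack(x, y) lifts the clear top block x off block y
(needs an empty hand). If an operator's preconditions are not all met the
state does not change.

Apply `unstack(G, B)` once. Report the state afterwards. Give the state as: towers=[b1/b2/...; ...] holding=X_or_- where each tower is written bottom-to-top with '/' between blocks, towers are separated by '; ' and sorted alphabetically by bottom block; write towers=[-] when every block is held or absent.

before: towers=[A; B/G; D; E/F/C] holding=-
pre[unstack(G, B)]: on(G,B) ✓, clear(G) ✓, handempty ✓
all met → apply unstack(G, B)
after:  towers=[A; B; D; E/F/C] holding=G

towers=[A; B; D; E/F/C] holding=G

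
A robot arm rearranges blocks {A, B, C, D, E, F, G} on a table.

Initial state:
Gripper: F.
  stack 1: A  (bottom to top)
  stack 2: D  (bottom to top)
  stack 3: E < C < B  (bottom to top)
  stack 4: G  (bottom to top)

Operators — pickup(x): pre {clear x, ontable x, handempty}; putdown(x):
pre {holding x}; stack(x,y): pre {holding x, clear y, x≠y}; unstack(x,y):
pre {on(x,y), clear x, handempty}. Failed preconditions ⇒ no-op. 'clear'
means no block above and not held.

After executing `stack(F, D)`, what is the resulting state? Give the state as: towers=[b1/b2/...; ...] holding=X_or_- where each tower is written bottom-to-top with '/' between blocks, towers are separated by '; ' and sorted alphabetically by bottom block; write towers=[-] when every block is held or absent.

before: towers=[A; D; E/C/B; G] holding=F
pre[stack(F, D)]: holding(F) yes, clear(D) yes, F≠D yes
all met → apply stack(F, D)
after:  towers=[A; D/F; E/C/B; G] holding=-

towers=[A; D/F; E/C/B; G] holding=-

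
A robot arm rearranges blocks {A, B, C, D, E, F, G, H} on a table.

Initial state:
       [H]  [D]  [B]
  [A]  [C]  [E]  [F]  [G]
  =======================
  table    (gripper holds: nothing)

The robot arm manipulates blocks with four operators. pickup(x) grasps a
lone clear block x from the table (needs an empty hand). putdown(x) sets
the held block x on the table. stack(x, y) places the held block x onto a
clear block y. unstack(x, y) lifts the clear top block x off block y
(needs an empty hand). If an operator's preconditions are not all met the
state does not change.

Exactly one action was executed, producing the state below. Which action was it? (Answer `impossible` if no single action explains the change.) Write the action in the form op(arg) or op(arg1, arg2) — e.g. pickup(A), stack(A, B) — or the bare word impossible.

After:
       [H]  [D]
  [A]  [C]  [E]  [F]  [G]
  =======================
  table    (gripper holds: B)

unstack(B, F)

target: towers=[A; C/H; E/D; F; G] holding=B
         pickup(G) → towers=[A; C/H; E/D; F/B] holding=G
         pickup(A) → towers=[C/H; E/D; F/B; G] holding=A
     unstack(H, C) → towers=[A; C; E/D; F/B; G] holding=H
     unstack(B, F) → towers=[A; C/H; E/D; F; G] holding=B  ← match
     unstack(D, E) → towers=[A; C/H; E; F/B; G] holding=D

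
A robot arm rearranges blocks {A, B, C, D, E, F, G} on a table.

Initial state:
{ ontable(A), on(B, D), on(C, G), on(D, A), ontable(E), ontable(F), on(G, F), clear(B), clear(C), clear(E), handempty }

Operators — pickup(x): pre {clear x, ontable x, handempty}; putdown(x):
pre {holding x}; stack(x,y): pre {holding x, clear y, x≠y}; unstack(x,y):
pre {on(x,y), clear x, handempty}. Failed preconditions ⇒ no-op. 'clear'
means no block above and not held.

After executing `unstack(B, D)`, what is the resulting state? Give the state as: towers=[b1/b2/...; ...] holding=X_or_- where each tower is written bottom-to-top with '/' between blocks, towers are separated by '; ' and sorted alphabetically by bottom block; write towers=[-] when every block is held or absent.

before: towers=[A/D/B; E; F/G/C] holding=-
pre[unstack(B, D)]: on(B,D) ok, clear(B) ok, handempty ok
all met → apply unstack(B, D)
after:  towers=[A/D; E; F/G/C] holding=B

towers=[A/D; E; F/G/C] holding=B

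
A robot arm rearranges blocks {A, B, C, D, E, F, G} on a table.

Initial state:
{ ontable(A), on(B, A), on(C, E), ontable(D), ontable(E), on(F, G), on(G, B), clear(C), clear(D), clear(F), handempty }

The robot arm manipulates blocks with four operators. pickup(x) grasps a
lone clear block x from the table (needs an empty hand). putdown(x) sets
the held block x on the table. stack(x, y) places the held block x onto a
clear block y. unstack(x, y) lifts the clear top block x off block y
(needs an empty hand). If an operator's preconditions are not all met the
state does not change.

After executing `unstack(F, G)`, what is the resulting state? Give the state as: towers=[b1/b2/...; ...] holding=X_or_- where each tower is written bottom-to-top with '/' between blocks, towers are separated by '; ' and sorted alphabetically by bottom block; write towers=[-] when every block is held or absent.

towers=[A/B/G; D; E/C] holding=F

before: towers=[A/B/G/F; D; E/C] holding=-
pre[unstack(F, G)]: on(F,G) ok, clear(F) ok, handempty ok
all met → apply unstack(F, G)
after:  towers=[A/B/G; D; E/C] holding=F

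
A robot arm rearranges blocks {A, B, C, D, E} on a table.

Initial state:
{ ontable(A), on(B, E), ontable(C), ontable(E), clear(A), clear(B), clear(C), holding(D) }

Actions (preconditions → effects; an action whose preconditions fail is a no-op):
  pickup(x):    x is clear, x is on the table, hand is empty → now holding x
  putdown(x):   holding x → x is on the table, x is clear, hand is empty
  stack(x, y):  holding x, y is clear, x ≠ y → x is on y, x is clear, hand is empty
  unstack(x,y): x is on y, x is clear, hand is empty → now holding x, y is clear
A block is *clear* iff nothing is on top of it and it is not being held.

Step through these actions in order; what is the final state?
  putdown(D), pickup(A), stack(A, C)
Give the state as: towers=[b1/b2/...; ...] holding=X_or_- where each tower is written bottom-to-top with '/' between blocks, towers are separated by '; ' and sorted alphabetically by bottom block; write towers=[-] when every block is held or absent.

step 1 (putdown(D)): towers=[A; C; D; E/B] holding=-
step 2 (pickup(A)): towers=[C; D; E/B] holding=A
step 3 (stack(A, C)): towers=[C/A; D; E/B] holding=-

towers=[C/A; D; E/B] holding=-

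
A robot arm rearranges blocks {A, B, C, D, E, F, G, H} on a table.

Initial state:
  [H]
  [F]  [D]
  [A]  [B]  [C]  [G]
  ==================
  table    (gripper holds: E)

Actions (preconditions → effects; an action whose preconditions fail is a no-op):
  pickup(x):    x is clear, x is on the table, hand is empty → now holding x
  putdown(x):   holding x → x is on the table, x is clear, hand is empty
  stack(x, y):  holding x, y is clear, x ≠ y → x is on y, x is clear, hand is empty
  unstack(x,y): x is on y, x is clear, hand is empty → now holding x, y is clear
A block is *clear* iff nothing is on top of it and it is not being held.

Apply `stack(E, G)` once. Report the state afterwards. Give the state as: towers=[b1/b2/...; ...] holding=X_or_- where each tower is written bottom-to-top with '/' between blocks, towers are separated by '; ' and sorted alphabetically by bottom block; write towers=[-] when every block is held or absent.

before: towers=[A/F/H; B/D; C; G] holding=E
pre[stack(E, G)]: holding(E) yes, clear(G) yes, E≠G yes
all met → apply stack(E, G)
after:  towers=[A/F/H; B/D; C; G/E] holding=-

towers=[A/F/H; B/D; C; G/E] holding=-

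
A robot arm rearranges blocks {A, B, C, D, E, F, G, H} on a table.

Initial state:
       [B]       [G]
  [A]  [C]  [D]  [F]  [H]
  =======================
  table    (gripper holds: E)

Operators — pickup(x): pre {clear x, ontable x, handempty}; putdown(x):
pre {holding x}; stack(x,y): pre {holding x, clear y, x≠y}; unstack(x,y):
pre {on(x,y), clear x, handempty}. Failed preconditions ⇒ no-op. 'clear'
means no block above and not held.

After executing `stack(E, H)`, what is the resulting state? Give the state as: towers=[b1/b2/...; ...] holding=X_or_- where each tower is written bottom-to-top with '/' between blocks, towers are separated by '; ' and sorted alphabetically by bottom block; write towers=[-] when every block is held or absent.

before: towers=[A; C/B; D; F/G; H] holding=E
pre[stack(E, H)]: holding(E) ok, clear(H) ok, E≠H ok
all met → apply stack(E, H)
after:  towers=[A; C/B; D; F/G; H/E] holding=-

towers=[A; C/B; D; F/G; H/E] holding=-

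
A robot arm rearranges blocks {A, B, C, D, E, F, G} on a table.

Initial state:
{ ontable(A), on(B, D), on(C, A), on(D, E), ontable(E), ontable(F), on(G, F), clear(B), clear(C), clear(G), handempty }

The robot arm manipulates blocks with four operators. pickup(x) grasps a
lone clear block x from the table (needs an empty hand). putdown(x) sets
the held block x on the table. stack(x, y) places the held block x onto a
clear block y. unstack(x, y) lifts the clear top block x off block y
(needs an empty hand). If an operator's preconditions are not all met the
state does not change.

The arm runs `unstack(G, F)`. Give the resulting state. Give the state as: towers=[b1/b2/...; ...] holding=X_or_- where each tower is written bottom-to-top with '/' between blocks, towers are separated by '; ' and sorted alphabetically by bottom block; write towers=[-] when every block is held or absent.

before: towers=[A/C; E/D/B; F/G] holding=-
pre[unstack(G, F)]: on(G,F) ✓, clear(G) ✓, handempty ✓
all met → apply unstack(G, F)
after:  towers=[A/C; E/D/B; F] holding=G

towers=[A/C; E/D/B; F] holding=G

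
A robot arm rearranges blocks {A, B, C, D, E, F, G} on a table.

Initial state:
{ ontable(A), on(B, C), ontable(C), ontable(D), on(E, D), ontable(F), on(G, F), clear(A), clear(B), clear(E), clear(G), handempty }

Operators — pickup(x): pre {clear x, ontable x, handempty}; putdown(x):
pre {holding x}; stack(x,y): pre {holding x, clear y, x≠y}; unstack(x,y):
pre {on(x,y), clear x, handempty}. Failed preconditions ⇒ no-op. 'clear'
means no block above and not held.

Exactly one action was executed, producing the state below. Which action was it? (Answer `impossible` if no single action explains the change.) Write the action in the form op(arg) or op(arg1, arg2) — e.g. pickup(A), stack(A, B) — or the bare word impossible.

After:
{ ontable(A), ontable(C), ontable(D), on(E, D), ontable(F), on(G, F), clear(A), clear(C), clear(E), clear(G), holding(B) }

unstack(B, C)

target: towers=[A; C; D/E; F/G] holding=B
     unstack(B, C) → towers=[A; C; D/E; F/G] holding=B  ← match
     unstack(G, F) → towers=[A; C/B; D/E; F] holding=G
         pickup(A) → towers=[C/B; D/E; F/G] holding=A
     unstack(E, D) → towers=[A; C/B; D; F/G] holding=E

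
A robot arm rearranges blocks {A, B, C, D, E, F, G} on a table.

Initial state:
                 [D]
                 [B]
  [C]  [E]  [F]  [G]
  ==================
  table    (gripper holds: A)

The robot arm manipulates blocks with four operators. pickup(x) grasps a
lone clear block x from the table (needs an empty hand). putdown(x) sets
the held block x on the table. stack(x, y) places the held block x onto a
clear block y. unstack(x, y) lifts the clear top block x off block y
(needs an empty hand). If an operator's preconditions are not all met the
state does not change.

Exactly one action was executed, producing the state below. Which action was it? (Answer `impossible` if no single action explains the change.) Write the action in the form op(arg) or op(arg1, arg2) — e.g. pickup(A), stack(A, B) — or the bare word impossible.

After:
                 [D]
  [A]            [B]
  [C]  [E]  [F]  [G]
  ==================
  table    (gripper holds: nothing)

stack(A, C)

target: towers=[C/A; E; F; G/B/D] holding=-
        putdown(A) → towers=[A; C; E; F; G/B/D] holding=-
       stack(A, F) → towers=[C; E; F/A; G/B/D] holding=-
       stack(A, D) → towers=[C; E; F; G/B/D/A] holding=-
       stack(A, E) → towers=[C; E/A; F; G/B/D] holding=-
       stack(A, C) → towers=[C/A; E; F; G/B/D] holding=-  ← match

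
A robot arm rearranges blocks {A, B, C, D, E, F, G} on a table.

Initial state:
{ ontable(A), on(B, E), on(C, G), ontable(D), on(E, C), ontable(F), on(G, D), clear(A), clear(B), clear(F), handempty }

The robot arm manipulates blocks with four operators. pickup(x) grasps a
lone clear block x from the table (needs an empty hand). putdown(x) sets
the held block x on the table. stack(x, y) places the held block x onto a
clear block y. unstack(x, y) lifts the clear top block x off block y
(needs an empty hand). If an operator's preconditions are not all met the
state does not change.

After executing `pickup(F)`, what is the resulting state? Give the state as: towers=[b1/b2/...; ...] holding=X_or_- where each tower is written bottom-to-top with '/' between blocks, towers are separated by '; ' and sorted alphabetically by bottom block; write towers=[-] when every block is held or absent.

before: towers=[A; D/G/C/E/B; F] holding=-
pre[pickup(F)]: clear(F) ok, ontable(F) ok, handempty ok
all met → apply pickup(F)
after:  towers=[A; D/G/C/E/B] holding=F

towers=[A; D/G/C/E/B] holding=F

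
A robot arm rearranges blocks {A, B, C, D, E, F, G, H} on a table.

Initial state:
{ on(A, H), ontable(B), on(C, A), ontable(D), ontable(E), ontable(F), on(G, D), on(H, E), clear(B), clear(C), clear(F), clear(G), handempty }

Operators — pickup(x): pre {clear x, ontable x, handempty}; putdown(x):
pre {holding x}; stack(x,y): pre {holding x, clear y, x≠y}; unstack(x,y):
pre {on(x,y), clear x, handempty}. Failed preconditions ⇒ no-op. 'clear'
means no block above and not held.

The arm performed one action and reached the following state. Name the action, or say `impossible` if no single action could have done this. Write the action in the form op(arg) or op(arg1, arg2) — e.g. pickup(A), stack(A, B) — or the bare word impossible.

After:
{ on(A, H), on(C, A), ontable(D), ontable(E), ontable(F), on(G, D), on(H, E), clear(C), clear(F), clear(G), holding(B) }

pickup(B)

target: towers=[D/G; E/H/A/C; F] holding=B
     unstack(G, D) → towers=[B; D; E/H/A/C; F] holding=G
         pickup(B) → towers=[D/G; E/H/A/C; F] holding=B  ← match
         pickup(F) → towers=[B; D/G; E/H/A/C] holding=F
     unstack(C, A) → towers=[B; D/G; E/H/A; F] holding=C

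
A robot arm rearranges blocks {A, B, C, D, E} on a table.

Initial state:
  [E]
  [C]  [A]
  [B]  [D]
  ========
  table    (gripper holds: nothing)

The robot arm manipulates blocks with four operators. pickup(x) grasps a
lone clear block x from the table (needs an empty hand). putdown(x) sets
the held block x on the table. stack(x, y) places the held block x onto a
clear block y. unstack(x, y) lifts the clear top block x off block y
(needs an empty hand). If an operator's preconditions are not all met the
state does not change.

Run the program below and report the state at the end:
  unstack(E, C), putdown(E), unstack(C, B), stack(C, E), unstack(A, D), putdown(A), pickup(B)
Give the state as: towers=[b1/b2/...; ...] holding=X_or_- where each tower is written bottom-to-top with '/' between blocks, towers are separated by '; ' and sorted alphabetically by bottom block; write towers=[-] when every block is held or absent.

step 1 (unstack(E, C)): towers=[B/C; D/A] holding=E
step 2 (putdown(E)): towers=[B/C; D/A; E] holding=-
step 3 (unstack(C, B)): towers=[B; D/A; E] holding=C
step 4 (stack(C, E)): towers=[B; D/A; E/C] holding=-
step 5 (unstack(A, D)): towers=[B; D; E/C] holding=A
step 6 (putdown(A)): towers=[A; B; D; E/C] holding=-
step 7 (pickup(B)): towers=[A; D; E/C] holding=B

towers=[A; D; E/C] holding=B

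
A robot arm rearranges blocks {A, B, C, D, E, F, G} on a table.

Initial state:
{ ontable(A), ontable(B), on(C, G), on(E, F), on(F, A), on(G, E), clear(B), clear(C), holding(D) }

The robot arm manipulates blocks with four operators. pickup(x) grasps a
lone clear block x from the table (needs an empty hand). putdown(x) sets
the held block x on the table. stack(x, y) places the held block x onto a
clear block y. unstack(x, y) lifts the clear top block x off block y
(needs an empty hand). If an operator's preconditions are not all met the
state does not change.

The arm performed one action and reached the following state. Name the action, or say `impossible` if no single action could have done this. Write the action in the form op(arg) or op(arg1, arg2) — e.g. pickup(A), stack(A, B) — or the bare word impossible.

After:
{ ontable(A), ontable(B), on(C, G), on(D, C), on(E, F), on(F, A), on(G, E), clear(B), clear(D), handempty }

target: towers=[A/F/E/G/C/D; B] holding=-
        putdown(D) → towers=[A/F/E/G/C; B; D] holding=-
       stack(D, B) → towers=[A/F/E/G/C; B/D] holding=-
       stack(D, C) → towers=[A/F/E/G/C/D; B] holding=-  ← match

stack(D, C)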